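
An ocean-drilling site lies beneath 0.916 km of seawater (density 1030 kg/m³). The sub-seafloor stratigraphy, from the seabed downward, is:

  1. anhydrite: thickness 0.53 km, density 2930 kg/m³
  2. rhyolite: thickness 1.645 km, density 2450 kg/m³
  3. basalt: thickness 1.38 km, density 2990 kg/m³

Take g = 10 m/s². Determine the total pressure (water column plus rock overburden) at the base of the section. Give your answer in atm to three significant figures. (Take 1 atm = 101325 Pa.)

seawater: 1030 kg/m³ × 10 m/s² × 916 m = 9.435×10^6 Pa = 93.11 atm
anhydrite: 2930 kg/m³ × 10 m/s² × 530 m = 1.553×10^7 Pa = 153.3 atm
rhyolite: 2450 kg/m³ × 10 m/s² × 1645 m = 4.030×10^7 Pa = 397.8 atm
basalt: 2990 kg/m³ × 10 m/s² × 1380 m = 4.126×10^7 Pa = 407.2 atm
Total = 93.11 + 153.3 + 397.8 + 407.2 = 1051.4 atm

1050 atm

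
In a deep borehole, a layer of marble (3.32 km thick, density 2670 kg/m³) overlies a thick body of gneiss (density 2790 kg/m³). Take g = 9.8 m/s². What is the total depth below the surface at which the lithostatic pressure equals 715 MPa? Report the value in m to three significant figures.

Pressure at base of upper layers: 2670×9.8×3320 = 8.687×10^7 Pa = 86.87 MPa
Remaining pressure to be supplied by gneiss: 7.150×10^8 − 8.687×10^7 = 6.281×10^8 Pa
Additional depth in gneiss = 6.281×10^8 Pa / (2790 kg/m³ × 9.8 m/s²) = 22973 m
Total depth = 3320 m + 22973 m = 26293 m

26300 m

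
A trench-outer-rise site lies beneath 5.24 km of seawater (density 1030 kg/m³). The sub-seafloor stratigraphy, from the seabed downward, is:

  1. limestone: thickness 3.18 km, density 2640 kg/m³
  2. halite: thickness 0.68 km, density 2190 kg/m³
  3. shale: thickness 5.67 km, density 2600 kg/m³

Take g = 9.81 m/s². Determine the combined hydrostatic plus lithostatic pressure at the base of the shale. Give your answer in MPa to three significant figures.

seawater: 1030 kg/m³ × 9.81 m/s² × 5240 m = 5.295×10^7 Pa = 52.95 MPa
limestone: 2640 kg/m³ × 9.81 m/s² × 3180 m = 8.236×10^7 Pa = 82.36 MPa
halite: 2190 kg/m³ × 9.81 m/s² × 680 m = 1.461×10^7 Pa = 14.61 MPa
shale: 2600 kg/m³ × 9.81 m/s² × 5670 m = 1.446×10^8 Pa = 144.6 MPa
Total = 52.95 + 82.36 + 14.61 + 144.6 = 294.53 MPa

295 MPa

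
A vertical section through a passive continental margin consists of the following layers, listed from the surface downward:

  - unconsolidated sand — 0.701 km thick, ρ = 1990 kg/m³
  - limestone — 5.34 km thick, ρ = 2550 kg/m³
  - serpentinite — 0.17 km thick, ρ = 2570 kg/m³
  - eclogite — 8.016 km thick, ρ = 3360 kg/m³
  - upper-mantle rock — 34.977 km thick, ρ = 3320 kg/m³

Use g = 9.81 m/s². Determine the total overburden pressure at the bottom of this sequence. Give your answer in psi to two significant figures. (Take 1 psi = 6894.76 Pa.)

unconsolidated sand: 1990 kg/m³ × 9.81 m/s² × 701 m = 1.368×10^7 Pa = 1985 psi
limestone: 2550 kg/m³ × 9.81 m/s² × 5340 m = 1.336×10^8 Pa = 19375 psi
serpentinite: 2570 kg/m³ × 9.81 m/s² × 170 m = 4.286×10^6 Pa = 621.6 psi
eclogite: 3360 kg/m³ × 9.81 m/s² × 8016 m = 2.642×10^8 Pa = 38322 psi
upper-mantle rock: 3320 kg/m³ × 9.81 m/s² × 34977 m = 1.139×10^9 Pa = 1.652×10^5 psi
Total = 1985 + 19375 + 621.6 + 38322 + 1.652×10^5 = 2.2553×10^5 psi

230000 psi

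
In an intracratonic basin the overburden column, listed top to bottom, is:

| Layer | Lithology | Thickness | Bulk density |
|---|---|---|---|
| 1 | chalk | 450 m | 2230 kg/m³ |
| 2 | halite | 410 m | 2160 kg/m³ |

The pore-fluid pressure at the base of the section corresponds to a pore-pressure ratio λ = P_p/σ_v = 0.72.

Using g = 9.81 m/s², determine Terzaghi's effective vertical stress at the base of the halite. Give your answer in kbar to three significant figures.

0.0519 kbar

Overburden (lithostatic) stress σ_v:
chalk: 2230 kg/m³ × 9.81 m/s² × 450 m = 9.844×10^6 Pa = 9.844 MPa
halite: 2160 kg/m³ × 9.81 m/s² × 410 m = 8.688×10^6 Pa = 8.688 MPa
Total = 9.844 + 8.688 = 18.532 MPa
Pore pressure P_p = λ·σ_v = 0.72 × 18.53 MPa = 13.34 MPa
Effective stress σ' = σ_v − P_p = 18.53 − 13.34 = 5.1890 MPa = 0.051890 kbar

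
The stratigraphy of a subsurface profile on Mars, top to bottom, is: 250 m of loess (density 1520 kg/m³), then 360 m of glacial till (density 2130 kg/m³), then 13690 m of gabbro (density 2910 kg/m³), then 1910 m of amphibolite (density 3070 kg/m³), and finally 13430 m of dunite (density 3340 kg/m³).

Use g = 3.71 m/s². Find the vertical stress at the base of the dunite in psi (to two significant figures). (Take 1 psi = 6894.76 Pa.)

49000 psi

loess: 1520 kg/m³ × 3.71 m/s² × 250 m = 1.410×10^6 Pa = 204.5 psi
glacial till: 2130 kg/m³ × 3.71 m/s² × 360 m = 2.845×10^6 Pa = 412.6 psi
gabbro: 2910 kg/m³ × 3.71 m/s² × 13690 m = 1.478×10^8 Pa = 21436 psi
amphibolite: 3070 kg/m³ × 3.71 m/s² × 1910 m = 2.175×10^7 Pa = 3155 psi
dunite: 3340 kg/m³ × 3.71 m/s² × 13430 m = 1.664×10^8 Pa = 24137 psi
Total = 204.5 + 412.6 + 21436 + 3155 + 24137 = 49345 psi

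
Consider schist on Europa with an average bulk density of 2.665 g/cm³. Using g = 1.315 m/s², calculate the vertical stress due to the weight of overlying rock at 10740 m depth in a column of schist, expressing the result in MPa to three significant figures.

37.6 MPa

schist: 2665 kg/m³ × 1.315 m/s² × 10740 m = 3.764×10^7 Pa = 37.64 MPa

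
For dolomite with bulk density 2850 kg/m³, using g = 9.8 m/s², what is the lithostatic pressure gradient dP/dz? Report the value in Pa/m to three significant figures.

27900 Pa/m

dP/dz = ρg = 2850 kg/m³ × 9.8 m/s² = 27930 Pa/m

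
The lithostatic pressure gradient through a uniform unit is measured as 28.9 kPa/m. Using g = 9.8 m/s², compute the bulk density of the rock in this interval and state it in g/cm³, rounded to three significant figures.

ρ = (dP/dz)/g = 28.9 kPa/m / 9.8 m/s² = 28900 Pa/m / 9.8 m/s² = 2949.0 kg/m³
= 2.949 g/cm³

2.95 g/cm³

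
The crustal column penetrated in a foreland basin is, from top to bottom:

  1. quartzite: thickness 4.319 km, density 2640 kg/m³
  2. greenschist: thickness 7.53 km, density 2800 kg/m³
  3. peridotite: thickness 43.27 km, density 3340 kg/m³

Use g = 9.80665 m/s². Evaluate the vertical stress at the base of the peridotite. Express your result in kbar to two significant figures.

quartzite: 2640 kg/m³ × 9.80665 m/s² × 4319 m = 1.118×10^8 Pa = 1.118 kbar
greenschist: 2800 kg/m³ × 9.80665 m/s² × 7530 m = 2.068×10^8 Pa = 2.068 kbar
peridotite: 3340 kg/m³ × 9.80665 m/s² × 43270 m = 1.417×10^9 Pa = 14.17 kbar
Total = 1.118 + 2.068 + 14.17 = 17.359 kbar

17 kbar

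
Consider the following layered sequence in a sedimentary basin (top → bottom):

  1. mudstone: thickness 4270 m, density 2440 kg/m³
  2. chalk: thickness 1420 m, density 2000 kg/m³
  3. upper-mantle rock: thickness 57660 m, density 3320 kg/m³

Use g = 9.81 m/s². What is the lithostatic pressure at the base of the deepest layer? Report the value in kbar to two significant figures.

mudstone: 2440 kg/m³ × 9.81 m/s² × 4270 m = 1.022×10^8 Pa = 1.022 kbar
chalk: 2000 kg/m³ × 9.81 m/s² × 1420 m = 2.786×10^7 Pa = 0.2786 kbar
upper-mantle rock: 3320 kg/m³ × 9.81 m/s² × 57660 m = 1.878×10^9 Pa = 18.78 kbar
Total = 1.022 + 0.2786 + 18.78 = 20.080 kbar

20 kbar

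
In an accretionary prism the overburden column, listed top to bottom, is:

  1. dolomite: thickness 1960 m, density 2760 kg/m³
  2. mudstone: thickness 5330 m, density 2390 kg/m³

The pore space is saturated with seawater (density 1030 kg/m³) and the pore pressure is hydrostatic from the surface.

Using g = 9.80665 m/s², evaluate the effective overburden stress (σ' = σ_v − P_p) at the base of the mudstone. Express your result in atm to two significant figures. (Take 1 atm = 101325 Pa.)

Overburden (lithostatic) stress σ_v:
dolomite: 2760 kg/m³ × 9.80665 m/s² × 1960 m = 5.305×10^7 Pa = 53.05 MPa
mudstone: 2390 kg/m³ × 9.80665 m/s² × 5330 m = 1.249×10^8 Pa = 124.9 MPa
Total = 53.05 + 124.9 = 177.97 MPa
Pore pressure P_p = 1030 kg/m³ × 9.80665 m/s² × 7290 m = 7.364×10^7 Pa = 73.64 MPa
Effective stress σ' = σ_v − P_p = 178.0 − 73.64 = 104.34 MPa = 1029.7 atm

1000 atm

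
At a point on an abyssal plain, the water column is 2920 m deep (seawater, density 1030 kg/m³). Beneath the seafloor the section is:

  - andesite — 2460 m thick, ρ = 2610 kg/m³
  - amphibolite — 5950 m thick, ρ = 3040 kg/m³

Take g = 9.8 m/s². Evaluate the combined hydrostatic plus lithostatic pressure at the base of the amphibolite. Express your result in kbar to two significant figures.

seawater: 1030 kg/m³ × 9.8 m/s² × 2920 m = 2.947×10^7 Pa = 0.2947 kbar
andesite: 2610 kg/m³ × 9.8 m/s² × 2460 m = 6.292×10^7 Pa = 0.6292 kbar
amphibolite: 3040 kg/m³ × 9.8 m/s² × 5950 m = 1.773×10^8 Pa = 1.773 kbar
Total = 0.2947 + 0.6292 + 1.773 = 2.6966 kbar

2.7 kbar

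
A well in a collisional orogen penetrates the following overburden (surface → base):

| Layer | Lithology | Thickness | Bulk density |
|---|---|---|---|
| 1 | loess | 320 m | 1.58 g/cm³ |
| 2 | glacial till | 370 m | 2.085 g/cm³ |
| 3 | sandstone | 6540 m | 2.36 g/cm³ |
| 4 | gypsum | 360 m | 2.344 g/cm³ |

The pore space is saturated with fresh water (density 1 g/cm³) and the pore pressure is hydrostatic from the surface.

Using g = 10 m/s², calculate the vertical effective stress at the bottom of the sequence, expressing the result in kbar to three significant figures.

Overburden (lithostatic) stress σ_v:
loess: 1580 kg/m³ × 10 m/s² × 320 m = 5.056×10^6 Pa = 5.056 MPa
glacial till: 2085 kg/m³ × 10 m/s² × 370 m = 7.715×10^6 Pa = 7.715 MPa
sandstone: 2360 kg/m³ × 10 m/s² × 6540 m = 1.543×10^8 Pa = 154.3 MPa
gypsum: 2344 kg/m³ × 10 m/s² × 360 m = 8.438×10^6 Pa = 8.438 MPa
Total = 5.056 + 7.715 + 154.3 + 8.438 = 175.55 MPa
Pore pressure P_p = 1000 kg/m³ × 10 m/s² × 7590 m = 7.590×10^7 Pa = 75.90 MPa
Effective stress σ' = σ_v − P_p = 175.6 − 75.90 = 99.653 MPa = 0.99653 kbar

0.997 kbar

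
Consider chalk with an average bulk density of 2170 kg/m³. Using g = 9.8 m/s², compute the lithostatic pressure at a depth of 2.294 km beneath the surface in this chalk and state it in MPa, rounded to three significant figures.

48.8 MPa

chalk: 2170 kg/m³ × 9.8 m/s² × 2294 m = 4.878×10^7 Pa = 48.78 MPa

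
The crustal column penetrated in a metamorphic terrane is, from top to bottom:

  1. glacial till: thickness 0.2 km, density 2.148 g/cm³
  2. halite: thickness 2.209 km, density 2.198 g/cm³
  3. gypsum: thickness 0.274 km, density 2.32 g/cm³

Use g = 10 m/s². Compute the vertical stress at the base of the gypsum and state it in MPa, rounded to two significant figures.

glacial till: 2148 kg/m³ × 10 m/s² × 200 m = 4.296×10^6 Pa = 4.296 MPa
halite: 2198 kg/m³ × 10 m/s² × 2209 m = 4.855×10^7 Pa = 48.55 MPa
gypsum: 2320 kg/m³ × 10 m/s² × 274 m = 6.357×10^6 Pa = 6.357 MPa
Total = 4.296 + 48.55 + 6.357 = 59.207 MPa

59 MPa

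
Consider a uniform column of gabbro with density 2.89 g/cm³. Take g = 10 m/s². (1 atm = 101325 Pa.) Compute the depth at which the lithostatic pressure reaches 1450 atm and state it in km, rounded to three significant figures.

h = P/(ρg) = 1450 atm / (2890 kg/m³ × 10 m/s²) = 1.469×10^8 Pa / 28900 Pa/m = 5083.8 m
= 5.0838 km

5.08 km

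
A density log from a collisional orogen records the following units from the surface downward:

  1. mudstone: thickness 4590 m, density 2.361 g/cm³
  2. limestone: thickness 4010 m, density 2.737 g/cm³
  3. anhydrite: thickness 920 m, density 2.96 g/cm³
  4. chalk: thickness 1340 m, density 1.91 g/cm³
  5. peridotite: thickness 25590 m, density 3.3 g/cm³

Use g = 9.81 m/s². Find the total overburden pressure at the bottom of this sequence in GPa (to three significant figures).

mudstone: 2361 kg/m³ × 9.81 m/s² × 4590 m = 1.063×10^8 Pa = 0.1063 GPa
limestone: 2737 kg/m³ × 9.81 m/s² × 4010 m = 1.077×10^8 Pa = 0.1077 GPa
anhydrite: 2960 kg/m³ × 9.81 m/s² × 920 m = 2.671×10^7 Pa = 0.02671 GPa
chalk: 1910 kg/m³ × 9.81 m/s² × 1340 m = 2.511×10^7 Pa = 0.02511 GPa
peridotite: 3300 kg/m³ × 9.81 m/s² × 25590 m = 8.284×10^8 Pa = 0.8284 GPa
Total = 0.1063 + 0.1077 + 0.02671 + 0.02511 + 0.8284 = 1.0942 GPa

1.09 GPa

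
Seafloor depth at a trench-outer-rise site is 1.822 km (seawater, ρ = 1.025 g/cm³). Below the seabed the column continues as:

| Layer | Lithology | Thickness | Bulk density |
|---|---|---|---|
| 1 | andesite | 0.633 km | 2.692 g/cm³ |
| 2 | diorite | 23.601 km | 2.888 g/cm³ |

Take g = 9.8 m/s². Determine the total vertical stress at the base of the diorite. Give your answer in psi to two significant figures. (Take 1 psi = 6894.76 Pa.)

100000 psi

seawater: 1025 kg/m³ × 9.8 m/s² × 1822 m = 1.830×10^7 Pa = 2654 psi
andesite: 2692 kg/m³ × 9.8 m/s² × 633 m = 1.670×10^7 Pa = 2422 psi
diorite: 2888 kg/m³ × 9.8 m/s² × 23601 m = 6.680×10^8 Pa = 96880 psi
Total = 2654 + 2422 + 96880 = 1.0196×10^5 psi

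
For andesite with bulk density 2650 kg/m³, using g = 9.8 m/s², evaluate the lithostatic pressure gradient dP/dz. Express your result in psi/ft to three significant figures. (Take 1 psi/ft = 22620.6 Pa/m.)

dP/dz = ρg = 2650 kg/m³ × 9.8 m/s² = 25970 Pa/m
= 25970 Pa/m × (1 psi/ft / 22621 Pa/m) = 1.1481 psi/ft

1.15 psi/ft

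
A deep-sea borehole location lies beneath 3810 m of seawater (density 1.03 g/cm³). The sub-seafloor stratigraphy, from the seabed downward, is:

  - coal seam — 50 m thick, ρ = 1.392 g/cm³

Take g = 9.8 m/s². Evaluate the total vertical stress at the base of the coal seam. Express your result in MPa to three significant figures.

39.1 MPa

seawater: 1030 kg/m³ × 9.8 m/s² × 3810 m = 3.846×10^7 Pa = 38.46 MPa
coal seam: 1392 kg/m³ × 9.8 m/s² × 50 m = 6.821×10^5 Pa = 0.6821 MPa
Total = 38.46 + 0.6821 = 39.140 MPa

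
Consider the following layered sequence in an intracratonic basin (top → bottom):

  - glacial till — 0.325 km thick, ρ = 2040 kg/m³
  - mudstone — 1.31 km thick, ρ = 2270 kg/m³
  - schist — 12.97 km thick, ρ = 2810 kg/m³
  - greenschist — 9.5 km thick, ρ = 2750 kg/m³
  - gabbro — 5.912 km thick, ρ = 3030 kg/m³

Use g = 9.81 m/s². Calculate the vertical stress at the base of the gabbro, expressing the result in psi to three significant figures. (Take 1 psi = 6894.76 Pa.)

glacial till: 2040 kg/m³ × 9.81 m/s² × 325 m = 6.504×10^6 Pa = 943.3 psi
mudstone: 2270 kg/m³ × 9.81 m/s² × 1310 m = 2.917×10^7 Pa = 4231 psi
schist: 2810 kg/m³ × 9.81 m/s² × 12970 m = 3.575×10^8 Pa = 51856 psi
greenschist: 2750 kg/m³ × 9.81 m/s² × 9500 m = 2.563×10^8 Pa = 37171 psi
gabbro: 3030 kg/m³ × 9.81 m/s² × 5912 m = 1.757×10^8 Pa = 25487 psi
Total = 943.3 + 4231 + 51856 + 37171 + 25487 = 1.1969×10^5 psi

120000 psi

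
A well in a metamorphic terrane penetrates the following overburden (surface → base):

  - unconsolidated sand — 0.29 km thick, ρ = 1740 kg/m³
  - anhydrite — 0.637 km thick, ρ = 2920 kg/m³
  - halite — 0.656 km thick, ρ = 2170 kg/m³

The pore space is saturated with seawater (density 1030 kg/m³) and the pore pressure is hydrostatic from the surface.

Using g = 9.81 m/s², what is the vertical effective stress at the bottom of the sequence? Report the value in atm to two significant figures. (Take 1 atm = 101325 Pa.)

210 atm

Overburden (lithostatic) stress σ_v:
unconsolidated sand: 1740 kg/m³ × 9.81 m/s² × 290 m = 4.950×10^6 Pa = 4.950 MPa
anhydrite: 2920 kg/m³ × 9.81 m/s² × 637 m = 1.825×10^7 Pa = 18.25 MPa
halite: 2170 kg/m³ × 9.81 m/s² × 656 m = 1.396×10^7 Pa = 13.96 MPa
Total = 4.950 + 18.25 + 13.96 = 37.162 MPa
Pore pressure P_p = 1030 kg/m³ × 9.81 m/s² × 1583 m = 1.600×10^7 Pa = 16.00 MPa
Effective stress σ' = σ_v − P_p = 37.16 − 16.00 = 21.167 MPa = 208.90 atm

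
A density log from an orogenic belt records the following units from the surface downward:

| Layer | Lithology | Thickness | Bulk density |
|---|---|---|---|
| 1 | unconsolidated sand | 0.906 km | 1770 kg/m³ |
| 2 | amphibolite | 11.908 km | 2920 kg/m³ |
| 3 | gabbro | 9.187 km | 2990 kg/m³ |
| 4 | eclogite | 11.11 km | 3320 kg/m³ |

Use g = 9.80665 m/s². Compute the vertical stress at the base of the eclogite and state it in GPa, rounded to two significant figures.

unconsolidated sand: 1770 kg/m³ × 9.80665 m/s² × 906 m = 1.573×10^7 Pa = 0.01573 GPa
amphibolite: 2920 kg/m³ × 9.80665 m/s² × 11908 m = 3.410×10^8 Pa = 0.3410 GPa
gabbro: 2990 kg/m³ × 9.80665 m/s² × 9187 m = 2.694×10^8 Pa = 0.2694 GPa
eclogite: 3320 kg/m³ × 9.80665 m/s² × 11110 m = 3.617×10^8 Pa = 0.3617 GPa
Total = 0.01573 + 0.3410 + 0.2694 + 0.3617 = 0.98782 GPa

0.99 GPa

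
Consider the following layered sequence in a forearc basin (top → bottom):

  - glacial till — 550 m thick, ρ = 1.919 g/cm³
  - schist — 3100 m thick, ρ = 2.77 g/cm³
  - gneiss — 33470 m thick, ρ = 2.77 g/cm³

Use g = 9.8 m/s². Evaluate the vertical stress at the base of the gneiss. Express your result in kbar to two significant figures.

glacial till: 1919 kg/m³ × 9.8 m/s² × 550 m = 1.034×10^7 Pa = 0.1034 kbar
schist: 2770 kg/m³ × 9.8 m/s² × 3100 m = 8.415×10^7 Pa = 0.8415 kbar
gneiss: 2770 kg/m³ × 9.8 m/s² × 33470 m = 9.086×10^8 Pa = 9.086 kbar
Total = 0.1034 + 0.8415 + 9.086 = 10.031 kbar

10 kbar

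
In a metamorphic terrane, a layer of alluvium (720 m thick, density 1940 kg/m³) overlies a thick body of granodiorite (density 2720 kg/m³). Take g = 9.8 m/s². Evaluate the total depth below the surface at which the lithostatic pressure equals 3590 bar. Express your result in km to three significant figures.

13.7 km

Pressure at base of upper layers: 1940×9.8×720 = 1.369×10^7 Pa = 136.9 bar
Remaining pressure to be supplied by granodiorite: 3.590×10^8 − 1.369×10^7 = 3.453×10^8 Pa
Additional depth in granodiorite = 3.453×10^8 Pa / (2720 kg/m³ × 9.8 m/s²) = 12954 m
Total depth = 720 m + 12954 m = 13674 m
= 13.674 km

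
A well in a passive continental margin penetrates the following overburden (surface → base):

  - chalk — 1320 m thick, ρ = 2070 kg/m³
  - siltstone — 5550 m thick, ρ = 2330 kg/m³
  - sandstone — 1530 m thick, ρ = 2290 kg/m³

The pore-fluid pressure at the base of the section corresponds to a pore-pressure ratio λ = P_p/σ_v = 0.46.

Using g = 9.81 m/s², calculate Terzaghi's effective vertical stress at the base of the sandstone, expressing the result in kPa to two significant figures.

100000 kPa

Overburden (lithostatic) stress σ_v:
chalk: 2070 kg/m³ × 9.81 m/s² × 1320 m = 2.680×10^7 Pa = 26.80 MPa
siltstone: 2330 kg/m³ × 9.81 m/s² × 5550 m = 1.269×10^8 Pa = 126.9 MPa
sandstone: 2290 kg/m³ × 9.81 m/s² × 1530 m = 3.437×10^7 Pa = 34.37 MPa
Total = 26.80 + 126.9 + 34.37 = 188.03 MPa
Pore pressure P_p = λ·σ_v = 0.46 × 188.0 MPa = 86.50 MPa
Effective stress σ' = σ_v − P_p = 188.0 − 86.50 = 101.54 MPa = 1.0154×10^5 kPa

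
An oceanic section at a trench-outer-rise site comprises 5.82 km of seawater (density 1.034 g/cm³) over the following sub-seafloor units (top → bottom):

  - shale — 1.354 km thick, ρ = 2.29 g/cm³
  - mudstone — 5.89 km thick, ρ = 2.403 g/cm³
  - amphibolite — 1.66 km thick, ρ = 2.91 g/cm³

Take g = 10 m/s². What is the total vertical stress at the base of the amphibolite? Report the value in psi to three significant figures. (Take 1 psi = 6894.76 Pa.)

seawater: 1034 kg/m³ × 10 m/s² × 5820 m = 6.018×10^7 Pa = 8728 psi
shale: 2290 kg/m³ × 10 m/s² × 1354 m = 3.101×10^7 Pa = 4497 psi
mudstone: 2403 kg/m³ × 10 m/s² × 5890 m = 1.415×10^8 Pa = 20528 psi
amphibolite: 2910 kg/m³ × 10 m/s² × 1660 m = 4.831×10^7 Pa = 7006 psi
Total = 8728 + 4497 + 20528 + 7006 = 40760 psi

40800 psi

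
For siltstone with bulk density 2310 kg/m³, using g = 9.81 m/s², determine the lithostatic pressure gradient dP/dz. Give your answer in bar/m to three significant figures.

0.227 bar/m

dP/dz = ρg = 2310 kg/m³ × 9.81 m/s² = 22661 Pa/m
= 22661 Pa/m × (1 bar/m / 1.0000×10^5 Pa/m) = 0.22661 bar/m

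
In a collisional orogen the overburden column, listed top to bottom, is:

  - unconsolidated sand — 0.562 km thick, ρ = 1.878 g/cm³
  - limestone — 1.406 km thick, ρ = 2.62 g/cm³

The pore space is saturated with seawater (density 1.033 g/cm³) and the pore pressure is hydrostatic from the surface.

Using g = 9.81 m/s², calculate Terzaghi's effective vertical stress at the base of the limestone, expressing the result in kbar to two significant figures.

0.27 kbar

Overburden (lithostatic) stress σ_v:
unconsolidated sand: 1878 kg/m³ × 9.81 m/s² × 562 m = 1.035×10^7 Pa = 10.35 MPa
limestone: 2620 kg/m³ × 9.81 m/s² × 1406 m = 3.614×10^7 Pa = 36.14 MPa
Total = 10.35 + 36.14 = 46.491 MPa
Pore pressure P_p = 1033 kg/m³ × 9.81 m/s² × 1968 m = 1.994×10^7 Pa = 19.94 MPa
Effective stress σ' = σ_v − P_p = 46.49 − 19.94 = 26.548 MPa = 0.26548 kbar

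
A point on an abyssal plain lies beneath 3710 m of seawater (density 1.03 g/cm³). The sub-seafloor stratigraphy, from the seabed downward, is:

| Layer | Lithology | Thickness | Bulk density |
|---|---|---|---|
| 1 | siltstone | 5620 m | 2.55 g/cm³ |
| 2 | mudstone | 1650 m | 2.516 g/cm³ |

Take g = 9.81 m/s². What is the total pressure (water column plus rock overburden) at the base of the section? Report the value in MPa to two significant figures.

220 MPa

seawater: 1030 kg/m³ × 9.81 m/s² × 3710 m = 3.749×10^7 Pa = 37.49 MPa
siltstone: 2550 kg/m³ × 9.81 m/s² × 5620 m = 1.406×10^8 Pa = 140.6 MPa
mudstone: 2516 kg/m³ × 9.81 m/s² × 1650 m = 4.073×10^7 Pa = 40.73 MPa
Total = 37.49 + 140.6 + 40.73 = 218.80 MPa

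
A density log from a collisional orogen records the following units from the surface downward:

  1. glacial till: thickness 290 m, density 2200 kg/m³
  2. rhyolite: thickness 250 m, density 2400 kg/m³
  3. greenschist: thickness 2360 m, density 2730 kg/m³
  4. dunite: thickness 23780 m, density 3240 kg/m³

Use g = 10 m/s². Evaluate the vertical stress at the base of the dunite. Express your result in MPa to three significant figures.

847 MPa

glacial till: 2200 kg/m³ × 10 m/s² × 290 m = 6.380×10^6 Pa = 6.380 MPa
rhyolite: 2400 kg/m³ × 10 m/s² × 250 m = 6.000×10^6 Pa = 6.000 MPa
greenschist: 2730 kg/m³ × 10 m/s² × 2360 m = 6.443×10^7 Pa = 64.43 MPa
dunite: 3240 kg/m³ × 10 m/s² × 23780 m = 7.705×10^8 Pa = 770.5 MPa
Total = 6.380 + 6.000 + 64.43 + 770.5 = 847.28 MPa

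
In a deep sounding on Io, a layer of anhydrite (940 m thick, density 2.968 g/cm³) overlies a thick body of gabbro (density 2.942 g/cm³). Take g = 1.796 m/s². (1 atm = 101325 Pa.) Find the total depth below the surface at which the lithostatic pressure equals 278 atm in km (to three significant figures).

5.32 km

Pressure at base of upper layers: 2968×1.796×940 = 5.011×10^6 Pa = 49.45 atm
Remaining pressure to be supplied by gabbro: 2.817×10^7 − 5.011×10^6 = 2.316×10^7 Pa
Additional depth in gabbro = 2.316×10^7 Pa / (2942 kg/m³ × 1.796 m/s²) = 4382.7 m
Total depth = 940 m + 4382.7 m = 5322.7 m
= 5.3227 km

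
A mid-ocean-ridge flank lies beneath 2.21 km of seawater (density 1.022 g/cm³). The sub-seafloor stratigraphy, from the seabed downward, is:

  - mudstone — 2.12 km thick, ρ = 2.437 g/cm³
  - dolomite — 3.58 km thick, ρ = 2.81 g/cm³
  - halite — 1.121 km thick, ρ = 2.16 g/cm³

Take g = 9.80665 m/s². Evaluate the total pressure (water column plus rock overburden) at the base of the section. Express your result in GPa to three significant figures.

seawater: 1022 kg/m³ × 9.80665 m/s² × 2210 m = 2.215×10^7 Pa = 0.02215 GPa
mudstone: 2437 kg/m³ × 9.80665 m/s² × 2120 m = 5.067×10^7 Pa = 0.05067 GPa
dolomite: 2810 kg/m³ × 9.80665 m/s² × 3580 m = 9.865×10^7 Pa = 0.09865 GPa
halite: 2160 kg/m³ × 9.80665 m/s² × 1121 m = 2.375×10^7 Pa = 0.02375 GPa
Total = 0.02215 + 0.05067 + 0.09865 + 0.02375 = 0.19521 GPa

0.195 GPa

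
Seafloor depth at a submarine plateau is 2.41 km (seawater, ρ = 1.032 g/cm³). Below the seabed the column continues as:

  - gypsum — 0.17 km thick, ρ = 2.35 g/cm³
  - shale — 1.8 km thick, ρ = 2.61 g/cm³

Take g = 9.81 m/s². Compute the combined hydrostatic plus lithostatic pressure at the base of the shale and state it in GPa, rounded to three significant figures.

seawater: 1032 kg/m³ × 9.81 m/s² × 2410 m = 2.440×10^7 Pa = 0.02440 GPa
gypsum: 2350 kg/m³ × 9.81 m/s² × 170 m = 3.919×10^6 Pa = 3.919×10^-3 GPa
shale: 2610 kg/m³ × 9.81 m/s² × 1800 m = 4.609×10^7 Pa = 0.04609 GPa
Total = 0.02440 + 3.919×10^-3 + 0.04609 = 0.074405 GPa

0.0744 GPa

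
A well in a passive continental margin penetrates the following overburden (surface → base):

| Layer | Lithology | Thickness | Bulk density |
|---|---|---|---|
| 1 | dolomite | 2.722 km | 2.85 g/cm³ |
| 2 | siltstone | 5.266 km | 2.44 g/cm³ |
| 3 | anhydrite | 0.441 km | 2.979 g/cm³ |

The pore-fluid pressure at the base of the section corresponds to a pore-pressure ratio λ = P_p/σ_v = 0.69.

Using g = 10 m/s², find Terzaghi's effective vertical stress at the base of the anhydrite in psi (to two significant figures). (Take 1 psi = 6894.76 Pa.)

9900 psi

Overburden (lithostatic) stress σ_v:
dolomite: 2850 kg/m³ × 10 m/s² × 2722 m = 7.758×10^7 Pa = 77.58 MPa
siltstone: 2440 kg/m³ × 10 m/s² × 5266 m = 1.285×10^8 Pa = 128.5 MPa
anhydrite: 2979 kg/m³ × 10 m/s² × 441 m = 1.314×10^7 Pa = 13.14 MPa
Total = 77.58 + 128.5 + 13.14 = 219.20 MPa
Pore pressure P_p = λ·σ_v = 0.69 × 219.2 MPa = 151.3 MPa
Effective stress σ' = σ_v − P_p = 219.2 − 151.3 = 67.953 MPa = 9855.8 psi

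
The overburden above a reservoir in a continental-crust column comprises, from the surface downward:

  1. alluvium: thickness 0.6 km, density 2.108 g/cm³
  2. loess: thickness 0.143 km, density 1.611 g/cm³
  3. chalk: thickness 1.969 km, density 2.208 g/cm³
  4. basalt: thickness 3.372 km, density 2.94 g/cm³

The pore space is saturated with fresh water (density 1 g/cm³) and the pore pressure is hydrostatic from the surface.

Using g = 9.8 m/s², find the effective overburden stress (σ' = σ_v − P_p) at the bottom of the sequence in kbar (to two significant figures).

0.95 kbar

Overburden (lithostatic) stress σ_v:
alluvium: 2108 kg/m³ × 9.8 m/s² × 600 m = 1.240×10^7 Pa = 12.40 MPa
loess: 1611 kg/m³ × 9.8 m/s² × 143 m = 2.258×10^6 Pa = 2.258 MPa
chalk: 2208 kg/m³ × 9.8 m/s² × 1969 m = 4.261×10^7 Pa = 42.61 MPa
basalt: 2940 kg/m³ × 9.8 m/s² × 3372 m = 9.715×10^7 Pa = 97.15 MPa
Total = 12.40 + 2.258 + 42.61 + 97.15 = 154.41 MPa
Pore pressure P_p = 1000 kg/m³ × 9.8 m/s² × 6084 m = 5.962×10^7 Pa = 59.62 MPa
Effective stress σ' = σ_v − P_p = 154.4 − 59.62 = 94.790 MPa = 0.94790 kbar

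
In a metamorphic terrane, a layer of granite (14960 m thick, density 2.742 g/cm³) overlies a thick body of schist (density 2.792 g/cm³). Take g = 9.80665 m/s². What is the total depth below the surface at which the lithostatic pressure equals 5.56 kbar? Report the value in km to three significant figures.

Pressure at base of upper layers: 2742×9.80665×14960 = 4.023×10^8 Pa = 4.023 kbar
Remaining pressure to be supplied by schist: 5.560×10^8 − 4.023×10^8 = 1.537×10^8 Pa
Additional depth in schist = 1.537×10^8 Pa / (2792 kg/m³ × 9.80665 m/s²) = 5614.6 m
Total depth = 14960 m + 5614.6 m = 20575 m
= 20.575 km

20.6 km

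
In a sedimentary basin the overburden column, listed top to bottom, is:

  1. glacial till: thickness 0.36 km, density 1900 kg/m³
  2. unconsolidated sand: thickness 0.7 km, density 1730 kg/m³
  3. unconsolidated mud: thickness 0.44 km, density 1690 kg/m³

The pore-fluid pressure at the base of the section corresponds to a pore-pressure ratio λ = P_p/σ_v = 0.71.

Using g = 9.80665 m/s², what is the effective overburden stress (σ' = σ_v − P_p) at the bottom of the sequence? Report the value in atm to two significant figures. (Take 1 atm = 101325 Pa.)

74 atm

Overburden (lithostatic) stress σ_v:
glacial till: 1900 kg/m³ × 9.80665 m/s² × 360 m = 6.708×10^6 Pa = 6.708 MPa
unconsolidated sand: 1730 kg/m³ × 9.80665 m/s² × 700 m = 1.188×10^7 Pa = 11.88 MPa
unconsolidated mud: 1690 kg/m³ × 9.80665 m/s² × 440 m = 7.292×10^6 Pa = 7.292 MPa
Total = 6.708 + 11.88 + 7.292 = 25.876 MPa
Pore pressure P_p = λ·σ_v = 0.71 × 25.88 MPa = 18.37 MPa
Effective stress σ' = σ_v − P_p = 25.88 − 18.37 = 7.5040 MPa = 74.059 atm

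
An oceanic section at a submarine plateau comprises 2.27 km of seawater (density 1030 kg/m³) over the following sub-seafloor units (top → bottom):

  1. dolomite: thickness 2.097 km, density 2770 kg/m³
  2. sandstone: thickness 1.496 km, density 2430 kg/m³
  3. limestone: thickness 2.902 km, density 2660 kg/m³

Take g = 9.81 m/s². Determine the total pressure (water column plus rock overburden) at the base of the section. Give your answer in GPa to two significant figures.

0.19 GPa

seawater: 1030 kg/m³ × 9.81 m/s² × 2270 m = 2.294×10^7 Pa = 0.02294 GPa
dolomite: 2770 kg/m³ × 9.81 m/s² × 2097 m = 5.698×10^7 Pa = 0.05698 GPa
sandstone: 2430 kg/m³ × 9.81 m/s² × 1496 m = 3.566×10^7 Pa = 0.03566 GPa
limestone: 2660 kg/m³ × 9.81 m/s² × 2902 m = 7.573×10^7 Pa = 0.07573 GPa
Total = 0.02294 + 0.05698 + 0.03566 + 0.07573 = 0.19131 GPa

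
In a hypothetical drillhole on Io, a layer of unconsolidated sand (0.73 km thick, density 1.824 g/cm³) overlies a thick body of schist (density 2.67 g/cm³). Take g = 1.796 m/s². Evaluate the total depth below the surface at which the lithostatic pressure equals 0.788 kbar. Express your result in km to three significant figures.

16.7 km

Pressure at base of upper layers: 1824×1.796×730 = 2.391×10^6 Pa = 0.02391 kbar
Remaining pressure to be supplied by schist: 7.880×10^7 − 2.391×10^6 = 7.641×10^7 Pa
Additional depth in schist = 7.641×10^7 Pa / (2670 kg/m³ × 1.796 m/s²) = 15934 m
Total depth = 730 m + 15934 m = 16664 m
= 16.664 km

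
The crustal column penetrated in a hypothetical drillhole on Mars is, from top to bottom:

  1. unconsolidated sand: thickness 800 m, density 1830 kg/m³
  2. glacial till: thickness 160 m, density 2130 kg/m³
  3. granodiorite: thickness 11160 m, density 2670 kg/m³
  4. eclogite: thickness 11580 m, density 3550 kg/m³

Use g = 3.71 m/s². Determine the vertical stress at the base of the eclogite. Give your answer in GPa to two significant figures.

unconsolidated sand: 1830 kg/m³ × 3.71 m/s² × 800 m = 5.431×10^6 Pa = 5.431×10^-3 GPa
glacial till: 2130 kg/m³ × 3.71 m/s² × 160 m = 1.264×10^6 Pa = 1.264×10^-3 GPa
granodiorite: 2670 kg/m³ × 3.71 m/s² × 11160 m = 1.105×10^8 Pa = 0.1105 GPa
eclogite: 3550 kg/m³ × 3.71 m/s² × 11580 m = 1.525×10^8 Pa = 0.1525 GPa
Total = 5.431×10^-3 + 1.264×10^-3 + 0.1105 + 0.1525 = 0.26976 GPa

0.27 GPa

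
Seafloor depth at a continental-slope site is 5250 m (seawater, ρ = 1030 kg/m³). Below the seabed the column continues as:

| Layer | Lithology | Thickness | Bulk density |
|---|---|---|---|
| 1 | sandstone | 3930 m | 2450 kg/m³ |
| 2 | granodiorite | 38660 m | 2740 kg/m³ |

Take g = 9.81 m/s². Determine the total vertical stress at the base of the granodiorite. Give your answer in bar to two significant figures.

12000 bar

seawater: 1030 kg/m³ × 9.81 m/s² × 5250 m = 5.305×10^7 Pa = 530.5 bar
sandstone: 2450 kg/m³ × 9.81 m/s² × 3930 m = 9.446×10^7 Pa = 944.6 bar
granodiorite: 2740 kg/m³ × 9.81 m/s² × 38660 m = 1.039×10^9 Pa = 10392 bar
Total = 530.5 + 944.6 + 10392 = 11867 bar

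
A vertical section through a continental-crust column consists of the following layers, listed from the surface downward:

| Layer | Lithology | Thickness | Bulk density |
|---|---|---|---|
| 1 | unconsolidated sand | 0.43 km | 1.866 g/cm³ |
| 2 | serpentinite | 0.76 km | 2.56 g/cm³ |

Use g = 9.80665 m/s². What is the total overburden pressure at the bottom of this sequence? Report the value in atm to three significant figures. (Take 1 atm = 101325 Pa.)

266 atm

unconsolidated sand: 1866 kg/m³ × 9.80665 m/s² × 430 m = 7.869×10^6 Pa = 77.66 atm
serpentinite: 2560 kg/m³ × 9.80665 m/s² × 760 m = 1.908×10^7 Pa = 188.3 atm
Total = 77.66 + 188.3 = 265.96 atm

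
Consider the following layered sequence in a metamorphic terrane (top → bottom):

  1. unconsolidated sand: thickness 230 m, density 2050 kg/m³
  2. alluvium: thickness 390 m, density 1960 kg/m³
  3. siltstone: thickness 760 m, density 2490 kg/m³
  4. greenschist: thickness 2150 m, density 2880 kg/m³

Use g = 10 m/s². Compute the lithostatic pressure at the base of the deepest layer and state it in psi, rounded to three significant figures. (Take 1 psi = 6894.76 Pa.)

unconsolidated sand: 2050 kg/m³ × 10 m/s² × 230 m = 4.715×10^6 Pa = 683.9 psi
alluvium: 1960 kg/m³ × 10 m/s² × 390 m = 7.644×10^6 Pa = 1109 psi
siltstone: 2490 kg/m³ × 10 m/s² × 760 m = 1.892×10^7 Pa = 2745 psi
greenschist: 2880 kg/m³ × 10 m/s² × 2150 m = 6.192×10^7 Pa = 8981 psi
Total = 683.9 + 1109 + 2745 + 8981 = 13518 psi

13500 psi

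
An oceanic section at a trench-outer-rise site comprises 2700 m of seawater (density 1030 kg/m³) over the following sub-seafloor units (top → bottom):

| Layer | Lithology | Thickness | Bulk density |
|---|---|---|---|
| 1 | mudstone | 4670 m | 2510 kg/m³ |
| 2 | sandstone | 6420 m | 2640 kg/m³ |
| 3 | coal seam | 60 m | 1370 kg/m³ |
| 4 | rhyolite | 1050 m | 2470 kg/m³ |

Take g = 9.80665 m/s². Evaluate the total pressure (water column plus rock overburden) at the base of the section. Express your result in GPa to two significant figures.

0.33 GPa

seawater: 1030 kg/m³ × 9.80665 m/s² × 2700 m = 2.727×10^7 Pa = 0.02727 GPa
mudstone: 2510 kg/m³ × 9.80665 m/s² × 4670 m = 1.150×10^8 Pa = 0.1150 GPa
sandstone: 2640 kg/m³ × 9.80665 m/s² × 6420 m = 1.662×10^8 Pa = 0.1662 GPa
coal seam: 1370 kg/m³ × 9.80665 m/s² × 60 m = 8.061×10^5 Pa = 8.061×10^-4 GPa
rhyolite: 2470 kg/m³ × 9.80665 m/s² × 1050 m = 2.543×10^7 Pa = 0.02543 GPa
Total = 0.02727 + 0.1150 + 0.1662 + 8.061×10^-4 + 0.02543 = 0.33467 GPa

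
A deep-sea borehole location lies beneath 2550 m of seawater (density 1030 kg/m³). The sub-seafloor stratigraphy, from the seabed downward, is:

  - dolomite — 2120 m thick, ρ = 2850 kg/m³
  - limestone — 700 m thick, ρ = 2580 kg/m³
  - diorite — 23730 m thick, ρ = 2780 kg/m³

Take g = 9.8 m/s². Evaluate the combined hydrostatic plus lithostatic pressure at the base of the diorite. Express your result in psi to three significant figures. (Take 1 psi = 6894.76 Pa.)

109000 psi

seawater: 1030 kg/m³ × 9.8 m/s² × 2550 m = 2.574×10^7 Pa = 3733 psi
dolomite: 2850 kg/m³ × 9.8 m/s² × 2120 m = 5.921×10^7 Pa = 8588 psi
limestone: 2580 kg/m³ × 9.8 m/s² × 700 m = 1.770×10^7 Pa = 2567 psi
diorite: 2780 kg/m³ × 9.8 m/s² × 23730 m = 6.465×10^8 Pa = 93767 psi
Total = 3733 + 8588 + 2567 + 93767 = 1.0866×10^5 psi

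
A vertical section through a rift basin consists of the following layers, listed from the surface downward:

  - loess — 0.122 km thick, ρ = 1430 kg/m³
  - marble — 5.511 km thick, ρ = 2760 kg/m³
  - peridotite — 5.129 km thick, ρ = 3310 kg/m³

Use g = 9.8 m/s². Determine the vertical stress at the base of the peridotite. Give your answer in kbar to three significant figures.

3.17 kbar

loess: 1430 kg/m³ × 9.8 m/s² × 122 m = 1.710×10^6 Pa = 0.01710 kbar
marble: 2760 kg/m³ × 9.8 m/s² × 5511 m = 1.491×10^8 Pa = 1.491 kbar
peridotite: 3310 kg/m³ × 9.8 m/s² × 5129 m = 1.664×10^8 Pa = 1.664 kbar
Total = 0.01710 + 1.491 + 1.664 = 3.1715 kbar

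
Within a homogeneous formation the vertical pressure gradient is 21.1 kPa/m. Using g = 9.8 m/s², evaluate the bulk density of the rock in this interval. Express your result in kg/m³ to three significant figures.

2150 kg/m³

ρ = (dP/dz)/g = 21.1 kPa/m / 9.8 m/s² = 21100 Pa/m / 9.8 m/s² = 2153.1 kg/m³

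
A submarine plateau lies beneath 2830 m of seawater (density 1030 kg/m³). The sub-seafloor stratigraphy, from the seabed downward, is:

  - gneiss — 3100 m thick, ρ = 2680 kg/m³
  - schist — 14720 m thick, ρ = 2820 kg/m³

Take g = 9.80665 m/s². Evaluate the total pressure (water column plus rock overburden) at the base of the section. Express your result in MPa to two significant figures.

520 MPa

seawater: 1030 kg/m³ × 9.80665 m/s² × 2830 m = 2.859×10^7 Pa = 28.59 MPa
gneiss: 2680 kg/m³ × 9.80665 m/s² × 3100 m = 8.147×10^7 Pa = 81.47 MPa
schist: 2820 kg/m³ × 9.80665 m/s² × 14720 m = 4.071×10^8 Pa = 407.1 MPa
Total = 28.59 + 81.47 + 407.1 = 517.14 MPa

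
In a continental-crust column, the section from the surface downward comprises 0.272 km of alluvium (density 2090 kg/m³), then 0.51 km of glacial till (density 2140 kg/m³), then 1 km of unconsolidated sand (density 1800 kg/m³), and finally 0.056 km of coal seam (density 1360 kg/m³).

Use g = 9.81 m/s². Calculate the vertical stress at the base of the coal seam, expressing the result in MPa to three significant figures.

34.7 MPa

alluvium: 2090 kg/m³ × 9.81 m/s² × 272 m = 5.577×10^6 Pa = 5.577 MPa
glacial till: 2140 kg/m³ × 9.81 m/s² × 510 m = 1.071×10^7 Pa = 10.71 MPa
unconsolidated sand: 1800 kg/m³ × 9.81 m/s² × 1000 m = 1.766×10^7 Pa = 17.66 MPa
coal seam: 1360 kg/m³ × 9.81 m/s² × 56 m = 7.471×10^5 Pa = 0.7471 MPa
Total = 5.577 + 10.71 + 17.66 + 0.7471 = 34.689 MPa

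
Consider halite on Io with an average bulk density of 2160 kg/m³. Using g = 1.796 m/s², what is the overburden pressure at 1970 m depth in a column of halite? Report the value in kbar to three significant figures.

0.0764 kbar

halite: 2160 kg/m³ × 1.796 m/s² × 1970 m = 7.642×10^6 Pa = 0.07642 kbar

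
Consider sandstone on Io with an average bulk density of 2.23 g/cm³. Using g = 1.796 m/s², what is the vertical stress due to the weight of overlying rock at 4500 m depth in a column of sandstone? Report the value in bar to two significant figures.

sandstone: 2230 kg/m³ × 1.796 m/s² × 4500 m = 1.802×10^7 Pa = 180.2 bar

180 bar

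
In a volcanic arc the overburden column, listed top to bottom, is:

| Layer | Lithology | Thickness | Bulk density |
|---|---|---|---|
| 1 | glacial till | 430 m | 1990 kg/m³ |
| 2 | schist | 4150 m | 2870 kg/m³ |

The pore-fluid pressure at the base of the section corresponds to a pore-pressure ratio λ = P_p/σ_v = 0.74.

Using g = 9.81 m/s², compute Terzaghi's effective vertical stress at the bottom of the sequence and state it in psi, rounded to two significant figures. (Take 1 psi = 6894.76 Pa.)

4700 psi

Overburden (lithostatic) stress σ_v:
glacial till: 1990 kg/m³ × 9.81 m/s² × 430 m = 8.394×10^6 Pa = 8.394 MPa
schist: 2870 kg/m³ × 9.81 m/s² × 4150 m = 1.168×10^8 Pa = 116.8 MPa
Total = 8.394 + 116.8 = 125.24 MPa
Pore pressure P_p = λ·σ_v = 0.74 × 125.2 MPa = 92.67 MPa
Effective stress σ' = σ_v − P_p = 125.2 − 92.67 = 32.561 MPa = 4722.6 psi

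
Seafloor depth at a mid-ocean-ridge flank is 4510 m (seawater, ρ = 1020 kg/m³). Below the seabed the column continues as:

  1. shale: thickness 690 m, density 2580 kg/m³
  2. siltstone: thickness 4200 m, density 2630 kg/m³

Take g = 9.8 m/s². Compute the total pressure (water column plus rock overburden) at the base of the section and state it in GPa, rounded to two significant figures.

0.17 GPa

seawater: 1020 kg/m³ × 9.8 m/s² × 4510 m = 4.508×10^7 Pa = 0.04508 GPa
shale: 2580 kg/m³ × 9.8 m/s² × 690 m = 1.745×10^7 Pa = 0.01745 GPa
siltstone: 2630 kg/m³ × 9.8 m/s² × 4200 m = 1.083×10^8 Pa = 0.1083 GPa
Total = 0.04508 + 0.01745 + 0.1083 = 0.17078 GPa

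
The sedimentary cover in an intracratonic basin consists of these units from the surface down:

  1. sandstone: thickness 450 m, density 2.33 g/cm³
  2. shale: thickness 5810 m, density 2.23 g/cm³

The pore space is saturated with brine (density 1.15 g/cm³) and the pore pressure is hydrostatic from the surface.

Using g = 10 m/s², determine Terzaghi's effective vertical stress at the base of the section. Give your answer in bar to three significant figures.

Overburden (lithostatic) stress σ_v:
sandstone: 2330 kg/m³ × 10 m/s² × 450 m = 1.048×10^7 Pa = 10.48 MPa
shale: 2230 kg/m³ × 10 m/s² × 5810 m = 1.296×10^8 Pa = 129.6 MPa
Total = 10.48 + 129.6 = 140.05 MPa
Pore pressure P_p = 1150 kg/m³ × 10 m/s² × 6260 m = 7.199×10^7 Pa = 71.99 MPa
Effective stress σ' = σ_v − P_p = 140.0 − 71.99 = 68.058 MPa = 680.58 bar

681 bar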